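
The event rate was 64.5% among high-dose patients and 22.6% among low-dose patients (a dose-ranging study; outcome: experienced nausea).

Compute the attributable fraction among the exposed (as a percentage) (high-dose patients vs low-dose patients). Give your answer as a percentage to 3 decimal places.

AR% = (0.6450 − 0.2260) / 0.6450 = 0.6496 → 64.961%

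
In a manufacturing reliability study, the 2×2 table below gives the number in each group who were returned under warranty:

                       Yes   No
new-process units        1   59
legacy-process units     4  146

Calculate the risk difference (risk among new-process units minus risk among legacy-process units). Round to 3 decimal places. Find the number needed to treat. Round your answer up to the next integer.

RD = -0.010; NNT = 100

risk, new-process units = 1/60 = 0.01667
risk, legacy-process units = 4/150 = 0.02667
risk difference = 0.01667 − 0.02667 = -0.010
absolute risk difference = 0.010000
1 / 0.010000 = 100.000 → round up → 100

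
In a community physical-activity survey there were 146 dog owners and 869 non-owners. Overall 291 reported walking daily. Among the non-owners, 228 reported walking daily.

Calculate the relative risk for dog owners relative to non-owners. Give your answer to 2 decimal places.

1.64

dog owners with the outcome: 291 − 228 = 63
dog owners without the outcome: 146 − 63 = 83
non-owners without the outcome: 869 − 228 = 641
risk, dog owners = 63/146 = 0.4315
risk, non-owners = 228/869 = 0.2624
RR = 0.4315 / 0.2624 = 1.64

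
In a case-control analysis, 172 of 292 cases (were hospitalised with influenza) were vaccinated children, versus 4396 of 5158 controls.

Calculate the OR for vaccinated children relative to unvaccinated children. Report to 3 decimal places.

OR = (172 × 762) / (4396 × 120) = 131064/527520 ≈ 0.248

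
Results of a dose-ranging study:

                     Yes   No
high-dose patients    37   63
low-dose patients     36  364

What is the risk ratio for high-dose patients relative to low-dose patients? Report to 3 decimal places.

4.111

risk, high-dose patients = 37/100 = 0.3700
risk, low-dose patients = 36/400 = 0.0900
RR = 0.3700 / 0.0900 = 4.111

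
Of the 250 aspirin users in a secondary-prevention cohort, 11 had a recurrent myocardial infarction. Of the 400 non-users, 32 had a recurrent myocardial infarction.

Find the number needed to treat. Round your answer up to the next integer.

NNT: 28

risk, aspirin users = 11/250 = 0.044000
risk, non-users = 32/400 = 0.080000
absolute risk difference = 0.036000
1 / 0.036000 = 27.778 → round up → 28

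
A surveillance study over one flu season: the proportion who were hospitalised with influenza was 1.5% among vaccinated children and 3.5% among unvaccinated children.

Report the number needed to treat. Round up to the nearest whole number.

absolute risk difference = 0.020000
1 / 0.020000 = 50.000 → round up → 50

50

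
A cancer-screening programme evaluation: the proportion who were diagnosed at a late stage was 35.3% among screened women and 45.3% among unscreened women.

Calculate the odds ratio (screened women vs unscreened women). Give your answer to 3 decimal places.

odds, screened women = 0.3530/0.6470 = 0.5456
odds, unscreened women = 0.4530/0.5470 = 0.8282
OR = 0.5456 / 0.8282 = 0.659

0.659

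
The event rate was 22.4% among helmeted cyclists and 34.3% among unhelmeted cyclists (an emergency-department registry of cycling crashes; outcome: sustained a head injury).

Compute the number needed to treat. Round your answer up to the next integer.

absolute risk difference = 0.119000
1 / 0.119000 = 8.403 → round up → 9

NNT ≈ 9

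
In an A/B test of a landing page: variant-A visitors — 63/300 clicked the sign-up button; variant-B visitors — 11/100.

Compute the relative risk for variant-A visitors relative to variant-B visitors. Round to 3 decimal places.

risk, variant-A visitors = 63/300 = 0.2100
risk, variant-B visitors = 11/100 = 0.1100
RR = 0.2100 / 0.1100 = 1.909

RR: 1.909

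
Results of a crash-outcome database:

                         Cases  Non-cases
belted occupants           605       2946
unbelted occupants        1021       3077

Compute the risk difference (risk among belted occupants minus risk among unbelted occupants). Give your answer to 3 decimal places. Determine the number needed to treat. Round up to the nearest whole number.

risk, belted occupants = 605/3551 = 0.1704
risk, unbelted occupants = 1021/4098 = 0.2491
risk difference = 0.1704 − 0.2491 = -0.079
absolute risk difference = 0.078771
1 / 0.078771 = 12.695 → round up → 13

RD = -0.079; NNT = 13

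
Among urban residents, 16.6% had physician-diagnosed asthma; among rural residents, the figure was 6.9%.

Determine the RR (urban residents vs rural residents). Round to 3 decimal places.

RR = 0.1660 / 0.0690 = 2.406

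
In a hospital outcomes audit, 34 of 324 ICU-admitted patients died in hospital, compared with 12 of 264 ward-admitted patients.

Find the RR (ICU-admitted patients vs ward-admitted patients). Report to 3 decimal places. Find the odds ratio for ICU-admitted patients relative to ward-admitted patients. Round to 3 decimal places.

RR = 2.309; OR = 2.462

risk, ICU-admitted patients = 34/324 = 0.10494
risk, ward-admitted patients = 12/264 = 0.04545
RR = 0.10494 / 0.04545 = 2.309
odds, ICU-admitted patients = 34/290 = 0.11724
odds, ward-admitted patients = 12/252 = 0.04762
OR = 0.11724 / 0.04762 = 2.462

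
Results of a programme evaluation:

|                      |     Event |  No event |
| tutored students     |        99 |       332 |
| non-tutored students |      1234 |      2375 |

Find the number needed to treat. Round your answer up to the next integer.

risk, tutored students = 99/431 = 0.229698
risk, non-tutored students = 1234/3609 = 0.341923
absolute risk difference = 0.112225
1 / 0.112225 = 8.911 → round up → 9

9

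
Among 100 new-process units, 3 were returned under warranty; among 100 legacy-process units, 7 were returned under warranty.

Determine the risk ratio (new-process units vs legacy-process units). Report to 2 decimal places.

RR ≈ 0.43

risk, new-process units = 3/100 = 0.03000
risk, legacy-process units = 7/100 = 0.07000
RR = 0.03000 / 0.07000 = 0.43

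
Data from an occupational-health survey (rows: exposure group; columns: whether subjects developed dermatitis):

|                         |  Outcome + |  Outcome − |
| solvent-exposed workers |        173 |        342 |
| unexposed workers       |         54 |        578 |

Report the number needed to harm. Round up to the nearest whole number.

risk, solvent-exposed workers = 173/515 = 0.335922
risk, unexposed workers = 54/632 = 0.085443
absolute risk difference = 0.250479
1 / 0.250479 = 3.992 → round up → 4

4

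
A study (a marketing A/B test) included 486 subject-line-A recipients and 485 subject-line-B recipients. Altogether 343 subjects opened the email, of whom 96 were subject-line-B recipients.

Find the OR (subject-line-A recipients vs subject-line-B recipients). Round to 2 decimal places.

subject-line-A recipients with the outcome: 343 − 96 = 247
subject-line-A recipients without the outcome: 486 − 247 = 239
subject-line-B recipients without the outcome: 485 − 96 = 389
odds, subject-line-A recipients = 247/239 = 1.0335
odds, subject-line-B recipients = 96/389 = 0.2468
OR = 1.0335 / 0.2468 = 4.19

OR = 4.19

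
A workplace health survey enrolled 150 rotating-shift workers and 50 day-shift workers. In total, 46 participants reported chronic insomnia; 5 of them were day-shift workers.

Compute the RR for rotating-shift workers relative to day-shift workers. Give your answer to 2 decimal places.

rotating-shift workers with the outcome: 46 − 5 = 41
rotating-shift workers without the outcome: 150 − 41 = 109
day-shift workers without the outcome: 50 − 5 = 45
risk, rotating-shift workers = 41/150 = 0.2733
risk, day-shift workers = 5/50 = 0.1000
RR = 0.2733 / 0.1000 = 2.73

2.73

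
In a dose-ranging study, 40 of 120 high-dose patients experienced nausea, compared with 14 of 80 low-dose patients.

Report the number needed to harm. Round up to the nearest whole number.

risk, high-dose patients = 40/120 = 0.333333
risk, low-dose patients = 14/80 = 0.175000
absolute risk difference = 0.158333
1 / 0.158333 = 6.316 → round up → 7

NNH: 7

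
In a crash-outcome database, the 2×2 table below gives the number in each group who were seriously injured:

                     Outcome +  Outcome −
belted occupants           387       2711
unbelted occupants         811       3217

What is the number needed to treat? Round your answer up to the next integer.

risk, belted occupants = 387/3098 = 0.124919
risk, unbelted occupants = 811/4028 = 0.201341
absolute risk difference = 0.076421
1 / 0.076421 = 13.085 → round up → 14

14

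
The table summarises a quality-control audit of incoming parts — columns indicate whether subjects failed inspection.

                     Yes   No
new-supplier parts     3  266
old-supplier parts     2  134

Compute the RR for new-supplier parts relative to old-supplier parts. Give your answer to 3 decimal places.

RR ≈ 0.758

risk, new-supplier parts = 3/269 = 0.01115
risk, old-supplier parts = 2/136 = 0.01471
RR = 0.01115 / 0.01471 = 0.758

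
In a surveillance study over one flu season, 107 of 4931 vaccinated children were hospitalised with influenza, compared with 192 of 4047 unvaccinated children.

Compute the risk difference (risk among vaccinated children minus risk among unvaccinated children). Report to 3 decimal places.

RD ≈ -0.026

risk, vaccinated children = 107/4931 = 0.02170
risk, unvaccinated children = 192/4047 = 0.04744
risk difference = 0.02170 − 0.04744 = -0.026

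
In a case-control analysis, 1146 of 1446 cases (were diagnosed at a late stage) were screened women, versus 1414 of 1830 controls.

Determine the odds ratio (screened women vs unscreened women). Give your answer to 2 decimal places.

odds, screened women = 1146/1414 = 0.8105
odds, unscreened women = 300/416 = 0.7212
OR = 0.8105 / 0.7212 = 1.12

1.12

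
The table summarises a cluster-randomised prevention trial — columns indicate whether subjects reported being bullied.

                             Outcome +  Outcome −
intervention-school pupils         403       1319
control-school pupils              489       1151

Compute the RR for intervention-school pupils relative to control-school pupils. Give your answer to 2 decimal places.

RR = 0.78

risk, intervention-school pupils = 403/1722 = 0.2340
risk, control-school pupils = 489/1640 = 0.2982
RR = 0.2340 / 0.2982 = 0.78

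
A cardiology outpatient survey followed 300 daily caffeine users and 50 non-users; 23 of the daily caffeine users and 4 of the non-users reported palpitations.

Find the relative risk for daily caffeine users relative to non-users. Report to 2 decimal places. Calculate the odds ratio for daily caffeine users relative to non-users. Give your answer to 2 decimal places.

risk, daily caffeine users = 23/300 = 0.0767
risk, non-users = 4/50 = 0.0800
RR = 0.0767 / 0.0800 = 0.96
OR = (23 × 46) / (277 × 4) = 1058/1108 ≈ 0.95

RR = 0.96; OR = 0.95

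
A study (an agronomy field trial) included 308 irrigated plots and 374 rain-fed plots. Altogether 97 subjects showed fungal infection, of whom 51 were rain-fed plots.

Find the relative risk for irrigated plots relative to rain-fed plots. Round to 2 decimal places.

RR = 1.10

irrigated plots with the outcome: 97 − 51 = 46
irrigated plots without the outcome: 308 − 46 = 262
rain-fed plots without the outcome: 374 − 51 = 323
risk, irrigated plots = 46/308 = 0.1494
risk, rain-fed plots = 51/374 = 0.1364
RR = 0.1494 / 0.1364 = 1.10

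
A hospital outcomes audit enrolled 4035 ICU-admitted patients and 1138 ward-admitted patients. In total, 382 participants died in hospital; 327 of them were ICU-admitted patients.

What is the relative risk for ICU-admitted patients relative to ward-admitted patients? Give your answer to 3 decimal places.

RR ≈ 1.677

ICU-admitted patients without the outcome: 4035 − 327 = 3708
ward-admitted patients with the outcome: 382 − 327 = 55
ward-admitted patients without the outcome: 1138 − 55 = 1083
risk, ICU-admitted patients = 327/4035 = 0.08104
risk, ward-admitted patients = 55/1138 = 0.04833
RR = 0.08104 / 0.04833 = 1.677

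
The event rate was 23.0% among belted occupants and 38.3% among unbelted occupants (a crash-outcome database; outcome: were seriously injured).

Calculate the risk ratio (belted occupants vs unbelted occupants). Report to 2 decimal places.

RR = 0.2300 / 0.3830 = 0.60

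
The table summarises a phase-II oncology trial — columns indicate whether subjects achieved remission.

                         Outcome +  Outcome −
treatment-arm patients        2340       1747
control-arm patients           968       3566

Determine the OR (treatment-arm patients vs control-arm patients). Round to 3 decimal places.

OR = (2340 × 3566) / (1747 × 968) = 8344440/1691096 ≈ 4.934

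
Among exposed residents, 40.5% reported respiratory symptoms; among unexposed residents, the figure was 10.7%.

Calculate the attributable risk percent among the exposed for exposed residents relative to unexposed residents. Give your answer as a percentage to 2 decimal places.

AR% = (0.4050 − 0.1070) / 0.4050 = 0.7358 → 73.58%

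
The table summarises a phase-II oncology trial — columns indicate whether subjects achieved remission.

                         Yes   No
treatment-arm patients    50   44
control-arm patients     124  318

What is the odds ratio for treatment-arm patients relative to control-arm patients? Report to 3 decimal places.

OR = (50 × 318) / (44 × 124) = 15900/5456 ≈ 2.914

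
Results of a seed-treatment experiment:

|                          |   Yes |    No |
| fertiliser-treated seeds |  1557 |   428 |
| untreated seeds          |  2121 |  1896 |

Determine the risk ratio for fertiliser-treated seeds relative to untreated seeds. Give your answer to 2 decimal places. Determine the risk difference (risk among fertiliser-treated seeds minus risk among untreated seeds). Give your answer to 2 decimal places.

risk, fertiliser-treated seeds = 1557/1985 = 0.7844
risk, untreated seeds = 2121/4017 = 0.5280
RR = 0.7844 / 0.5280 = 1.49
risk difference = 0.7844 − 0.5280 = 0.26

RR = 1.49; RD = 0.26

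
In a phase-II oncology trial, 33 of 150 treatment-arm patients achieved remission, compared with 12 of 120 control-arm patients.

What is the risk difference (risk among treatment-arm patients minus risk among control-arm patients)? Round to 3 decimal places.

RD ≈ 0.120

risk, treatment-arm patients = 33/150 = 0.2200
risk, control-arm patients = 12/120 = 0.1000
risk difference = 0.2200 − 0.1000 = 0.120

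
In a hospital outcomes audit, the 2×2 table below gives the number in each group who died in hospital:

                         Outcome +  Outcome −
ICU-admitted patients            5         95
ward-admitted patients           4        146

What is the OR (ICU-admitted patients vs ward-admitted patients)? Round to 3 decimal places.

OR = (5 × 146) / (95 × 4) = 730/380 ≈ 1.921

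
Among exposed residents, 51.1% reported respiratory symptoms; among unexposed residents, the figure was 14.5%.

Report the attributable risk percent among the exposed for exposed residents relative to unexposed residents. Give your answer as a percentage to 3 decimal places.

AR% = (0.5110 − 0.1450) / 0.5110 = 0.7162 → 71.624%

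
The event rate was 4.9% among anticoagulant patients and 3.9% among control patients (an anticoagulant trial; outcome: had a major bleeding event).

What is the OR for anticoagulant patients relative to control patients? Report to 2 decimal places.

1.27

odds, anticoagulant patients = 0.04900/0.95100 = 0.05152
odds, control patients = 0.03900/0.96100 = 0.04058
OR = 0.05152 / 0.04058 = 1.27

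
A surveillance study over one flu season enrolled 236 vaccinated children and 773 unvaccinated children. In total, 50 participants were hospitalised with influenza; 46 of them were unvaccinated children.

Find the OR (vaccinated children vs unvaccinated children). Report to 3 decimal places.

0.272

vaccinated children with the outcome: 50 − 46 = 4
vaccinated children without the outcome: 236 − 4 = 232
unvaccinated children without the outcome: 773 − 46 = 727
odds, vaccinated children = 4/232 = 0.01724
odds, unvaccinated children = 46/727 = 0.06327
OR = 0.01724 / 0.06327 = 0.272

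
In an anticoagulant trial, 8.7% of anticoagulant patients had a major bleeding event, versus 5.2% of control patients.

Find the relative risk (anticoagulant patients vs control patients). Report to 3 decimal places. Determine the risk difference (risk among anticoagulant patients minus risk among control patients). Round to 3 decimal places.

RR = 0.0870 / 0.0520 = 1.673
risk difference = 0.0870 − 0.0520 = 0.035

RR = 1.673; RD = 0.035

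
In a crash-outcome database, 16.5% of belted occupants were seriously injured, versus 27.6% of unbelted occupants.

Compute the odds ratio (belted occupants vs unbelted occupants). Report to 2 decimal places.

0.52

odds, belted occupants = 0.1650/0.8350 = 0.1976
odds, unbelted occupants = 0.2760/0.7240 = 0.3812
OR = 0.1976 / 0.3812 = 0.52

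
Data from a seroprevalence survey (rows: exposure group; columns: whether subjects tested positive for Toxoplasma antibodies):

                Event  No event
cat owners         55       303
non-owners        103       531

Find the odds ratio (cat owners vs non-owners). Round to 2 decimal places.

OR: 0.94

odds, cat owners = 55/303 = 0.1815
odds, non-owners = 103/531 = 0.1940
OR = 0.1815 / 0.1940 = 0.94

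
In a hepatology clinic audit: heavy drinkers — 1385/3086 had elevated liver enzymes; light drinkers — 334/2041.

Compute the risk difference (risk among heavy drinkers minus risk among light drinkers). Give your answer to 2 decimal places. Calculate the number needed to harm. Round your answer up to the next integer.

risk, heavy drinkers = 1385/3086 = 0.4488
risk, light drinkers = 334/2041 = 0.1636
risk difference = 0.4488 − 0.1636 = 0.29
absolute risk difference = 0.285156
1 / 0.285156 = 3.507 → round up → 4

RD = 0.29; NNH = 4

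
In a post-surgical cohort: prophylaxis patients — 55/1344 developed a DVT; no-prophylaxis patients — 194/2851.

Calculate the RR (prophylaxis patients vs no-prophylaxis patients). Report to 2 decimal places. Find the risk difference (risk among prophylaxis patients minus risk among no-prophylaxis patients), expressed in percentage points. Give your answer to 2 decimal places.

RR = 0.60; RD = -2.71

risk, prophylaxis patients = 55/1344 = 0.04092
risk, no-prophylaxis patients = 194/2851 = 0.06805
RR = 0.04092 / 0.06805 = 0.60
risk difference = 0.04092 − 0.06805 = -0.02712 → -2.71 percentage points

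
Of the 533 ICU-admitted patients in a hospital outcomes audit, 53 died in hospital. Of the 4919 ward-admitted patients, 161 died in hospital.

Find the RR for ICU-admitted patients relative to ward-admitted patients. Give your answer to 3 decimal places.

risk, ICU-admitted patients = 53/533 = 0.09944
risk, ward-admitted patients = 161/4919 = 0.03273
RR = 0.09944 / 0.03273 = 3.038

RR ≈ 3.038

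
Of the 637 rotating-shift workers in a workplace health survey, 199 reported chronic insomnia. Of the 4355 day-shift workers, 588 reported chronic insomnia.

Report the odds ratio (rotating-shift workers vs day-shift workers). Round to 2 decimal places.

OR = (199 × 3767) / (438 × 588) = 749633/257544 ≈ 2.91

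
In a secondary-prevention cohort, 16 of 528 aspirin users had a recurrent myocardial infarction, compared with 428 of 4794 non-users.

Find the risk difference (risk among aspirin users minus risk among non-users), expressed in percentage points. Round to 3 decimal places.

risk, aspirin users = 16/528 = 0.03030
risk, non-users = 428/4794 = 0.08928
risk difference = 0.03030 − 0.08928 = -0.05898 → -5.898 percentage points

RD: -5.898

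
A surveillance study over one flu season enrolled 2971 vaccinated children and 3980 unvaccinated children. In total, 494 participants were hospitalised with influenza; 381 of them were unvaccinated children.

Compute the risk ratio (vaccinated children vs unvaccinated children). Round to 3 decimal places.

0.397

vaccinated children with the outcome: 494 − 381 = 113
vaccinated children without the outcome: 2971 − 113 = 2858
unvaccinated children without the outcome: 3980 − 381 = 3599
risk, vaccinated children = 113/2971 = 0.03803
risk, unvaccinated children = 381/3980 = 0.09573
RR = 0.03803 / 0.09573 = 0.397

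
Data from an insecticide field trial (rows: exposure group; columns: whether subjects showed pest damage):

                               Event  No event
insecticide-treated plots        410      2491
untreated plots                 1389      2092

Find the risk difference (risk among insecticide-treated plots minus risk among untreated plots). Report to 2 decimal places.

RD ≈ -0.26

risk, insecticide-treated plots = 410/2901 = 0.1413
risk, untreated plots = 1389/3481 = 0.3990
risk difference = 0.1413 − 0.3990 = -0.26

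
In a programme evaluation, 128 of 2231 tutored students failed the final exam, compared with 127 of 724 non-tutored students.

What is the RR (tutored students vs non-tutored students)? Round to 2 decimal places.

risk, tutored students = 128/2231 = 0.0574
risk, non-tutored students = 127/724 = 0.1754
RR = 0.0574 / 0.1754 = 0.33

0.33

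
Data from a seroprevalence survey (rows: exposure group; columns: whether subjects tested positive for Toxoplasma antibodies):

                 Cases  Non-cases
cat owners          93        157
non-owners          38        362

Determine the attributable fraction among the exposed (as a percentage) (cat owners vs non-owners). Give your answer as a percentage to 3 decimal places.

AR% = 74.462%

risk, cat owners = 93/250 = 0.3720
risk, non-owners = 38/400 = 0.0950
AR% = (0.3720 − 0.0950) / 0.3720 = 0.7446 → 74.462%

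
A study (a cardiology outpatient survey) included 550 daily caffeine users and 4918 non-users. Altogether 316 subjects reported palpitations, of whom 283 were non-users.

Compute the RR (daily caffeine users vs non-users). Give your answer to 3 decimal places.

RR: 1.043

daily caffeine users with the outcome: 316 − 283 = 33
daily caffeine users without the outcome: 550 − 33 = 517
non-users without the outcome: 4918 − 283 = 4635
risk, daily caffeine users = 33/550 = 0.0600
risk, non-users = 283/4918 = 0.0575
RR = 0.0600 / 0.0575 = 1.043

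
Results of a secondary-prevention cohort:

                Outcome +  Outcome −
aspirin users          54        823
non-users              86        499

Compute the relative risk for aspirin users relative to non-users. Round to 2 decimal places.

RR ≈ 0.42

risk, aspirin users = 54/877 = 0.0616
risk, non-users = 86/585 = 0.1470
RR = 0.0616 / 0.1470 = 0.42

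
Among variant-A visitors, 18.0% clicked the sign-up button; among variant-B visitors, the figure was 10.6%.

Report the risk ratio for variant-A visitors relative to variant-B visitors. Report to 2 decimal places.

RR = 0.1800 / 0.1060 = 1.70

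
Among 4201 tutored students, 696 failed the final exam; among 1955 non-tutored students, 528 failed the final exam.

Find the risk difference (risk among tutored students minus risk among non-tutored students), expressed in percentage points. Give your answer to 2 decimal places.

RD = -10.44

risk, tutored students = 696/4201 = 0.1657
risk, non-tutored students = 528/1955 = 0.2701
risk difference = 0.1657 − 0.2701 = -0.1044 → -10.44 percentage points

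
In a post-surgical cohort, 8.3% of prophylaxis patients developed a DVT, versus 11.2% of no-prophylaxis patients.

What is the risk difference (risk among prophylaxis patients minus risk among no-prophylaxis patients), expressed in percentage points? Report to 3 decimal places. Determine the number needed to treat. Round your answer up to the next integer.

risk difference = 0.0830 − 0.1120 = -0.0290 → -2.900 percentage points
absolute risk difference = 0.029000
1 / 0.029000 = 34.483 → round up → 35

RD = -2.900; NNT = 35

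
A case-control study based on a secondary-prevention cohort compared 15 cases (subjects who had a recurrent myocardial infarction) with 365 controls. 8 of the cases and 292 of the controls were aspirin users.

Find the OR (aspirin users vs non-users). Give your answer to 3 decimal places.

OR = (8 × 73) / (292 × 7) = 584/2044 ≈ 0.286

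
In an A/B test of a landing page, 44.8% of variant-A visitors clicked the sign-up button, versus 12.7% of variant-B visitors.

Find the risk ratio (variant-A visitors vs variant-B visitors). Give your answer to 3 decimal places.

RR = 0.4480 / 0.1270 = 3.528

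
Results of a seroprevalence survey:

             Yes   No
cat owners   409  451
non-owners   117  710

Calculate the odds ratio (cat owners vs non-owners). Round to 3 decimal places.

OR: 5.503

odds, cat owners = 409/451 = 0.9069
odds, non-owners = 117/710 = 0.1648
OR = 0.9069 / 0.1648 = 5.503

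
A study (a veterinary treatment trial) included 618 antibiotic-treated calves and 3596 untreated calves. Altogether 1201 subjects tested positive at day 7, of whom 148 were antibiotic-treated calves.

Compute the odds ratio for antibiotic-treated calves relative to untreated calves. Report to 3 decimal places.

antibiotic-treated calves without the outcome: 618 − 148 = 470
untreated calves with the outcome: 1201 − 148 = 1053
untreated calves without the outcome: 3596 − 1053 = 2543
OR = (148 × 2543) / (470 × 1053) = 376364/494910 ≈ 0.760

OR: 0.760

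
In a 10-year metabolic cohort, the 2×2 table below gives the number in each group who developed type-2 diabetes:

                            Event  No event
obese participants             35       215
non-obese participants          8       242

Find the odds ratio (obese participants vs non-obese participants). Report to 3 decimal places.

OR = (35 × 242) / (215 × 8) = 8470/1720 ≈ 4.924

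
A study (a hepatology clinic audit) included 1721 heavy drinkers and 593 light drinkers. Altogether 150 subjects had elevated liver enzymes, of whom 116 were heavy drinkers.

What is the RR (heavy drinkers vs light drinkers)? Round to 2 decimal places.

1.18

heavy drinkers without the outcome: 1721 − 116 = 1605
light drinkers with the outcome: 150 − 116 = 34
light drinkers without the outcome: 593 − 34 = 559
risk, heavy drinkers = 116/1721 = 0.0674
risk, light drinkers = 34/593 = 0.0573
RR = 0.0674 / 0.0573 = 1.18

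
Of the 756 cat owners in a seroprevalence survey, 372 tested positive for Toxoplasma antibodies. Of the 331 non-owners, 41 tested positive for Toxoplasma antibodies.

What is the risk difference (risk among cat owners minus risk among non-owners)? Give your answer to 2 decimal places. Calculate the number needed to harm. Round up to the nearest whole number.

RD = 0.37; NNH = 3

risk, cat owners = 372/756 = 0.4921
risk, non-owners = 41/331 = 0.1239
risk difference = 0.4921 − 0.1239 = 0.37
absolute risk difference = 0.368196
1 / 0.368196 = 2.716 → round up → 3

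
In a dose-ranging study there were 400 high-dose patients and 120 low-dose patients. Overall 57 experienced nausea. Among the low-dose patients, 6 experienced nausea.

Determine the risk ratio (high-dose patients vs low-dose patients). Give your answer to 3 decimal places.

high-dose patients with the outcome: 57 − 6 = 51
high-dose patients without the outcome: 400 − 51 = 349
low-dose patients without the outcome: 120 − 6 = 114
risk, high-dose patients = 51/400 = 0.1275
risk, low-dose patients = 6/120 = 0.0500
RR = 0.1275 / 0.0500 = 2.550

RR ≈ 2.550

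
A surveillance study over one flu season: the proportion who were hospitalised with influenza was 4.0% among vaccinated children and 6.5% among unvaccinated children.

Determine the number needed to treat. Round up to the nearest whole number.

40

absolute risk difference = 0.025000
1 / 0.025000 = 40.000 → round up → 40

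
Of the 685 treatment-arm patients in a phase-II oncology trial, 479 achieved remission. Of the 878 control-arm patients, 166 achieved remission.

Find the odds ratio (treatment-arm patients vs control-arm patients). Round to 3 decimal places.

OR = (479 × 712) / (206 × 166) = 341048/34196 ≈ 9.973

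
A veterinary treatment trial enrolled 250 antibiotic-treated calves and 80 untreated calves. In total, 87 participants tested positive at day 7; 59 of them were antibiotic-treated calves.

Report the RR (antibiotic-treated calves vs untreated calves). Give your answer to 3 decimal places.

0.674

antibiotic-treated calves without the outcome: 250 − 59 = 191
untreated calves with the outcome: 87 − 59 = 28
untreated calves without the outcome: 80 − 28 = 52
risk, antibiotic-treated calves = 59/250 = 0.2360
risk, untreated calves = 28/80 = 0.3500
RR = 0.2360 / 0.3500 = 0.674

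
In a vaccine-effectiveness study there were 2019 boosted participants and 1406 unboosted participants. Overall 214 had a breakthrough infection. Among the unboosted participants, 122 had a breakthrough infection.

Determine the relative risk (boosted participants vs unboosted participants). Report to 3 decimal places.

boosted participants with the outcome: 214 − 122 = 92
boosted participants without the outcome: 2019 − 92 = 1927
unboosted participants without the outcome: 1406 − 122 = 1284
risk, boosted participants = 92/2019 = 0.04557
risk, unboosted participants = 122/1406 = 0.08677
RR = 0.04557 / 0.08677 = 0.525

RR = 0.525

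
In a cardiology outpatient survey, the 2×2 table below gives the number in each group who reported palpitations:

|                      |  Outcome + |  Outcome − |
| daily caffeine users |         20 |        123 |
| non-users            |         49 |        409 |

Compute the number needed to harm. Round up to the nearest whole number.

31

risk, daily caffeine users = 20/143 = 0.139860
risk, non-users = 49/458 = 0.106987
absolute risk difference = 0.032873
1 / 0.032873 = 30.420 → round up → 31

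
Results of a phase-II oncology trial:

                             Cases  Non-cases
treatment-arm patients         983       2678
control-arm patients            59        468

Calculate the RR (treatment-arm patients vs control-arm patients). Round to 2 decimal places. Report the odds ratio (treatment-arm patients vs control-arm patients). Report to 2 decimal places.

risk, treatment-arm patients = 983/3661 = 0.2685
risk, control-arm patients = 59/527 = 0.1120
RR = 0.2685 / 0.1120 = 2.40
OR = (983 × 468) / (2678 × 59) = 460044/158002 ≈ 2.91

RR = 2.40; OR = 2.91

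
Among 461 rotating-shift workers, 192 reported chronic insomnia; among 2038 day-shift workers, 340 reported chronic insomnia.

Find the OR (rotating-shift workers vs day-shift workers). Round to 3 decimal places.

3.565

odds, rotating-shift workers = 192/269 = 0.7138
odds, day-shift workers = 340/1698 = 0.2002
OR = 0.7138 / 0.2002 = 3.565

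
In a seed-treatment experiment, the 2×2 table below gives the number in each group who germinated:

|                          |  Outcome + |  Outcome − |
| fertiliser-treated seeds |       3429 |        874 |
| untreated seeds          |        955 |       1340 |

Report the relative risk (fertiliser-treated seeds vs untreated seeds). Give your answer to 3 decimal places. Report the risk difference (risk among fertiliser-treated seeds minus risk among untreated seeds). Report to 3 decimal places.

RR = 1.915; RD = 0.381

risk, fertiliser-treated seeds = 3429/4303 = 0.7969
risk, untreated seeds = 955/2295 = 0.4161
RR = 0.7969 / 0.4161 = 1.915
risk difference = 0.7969 − 0.4161 = 0.381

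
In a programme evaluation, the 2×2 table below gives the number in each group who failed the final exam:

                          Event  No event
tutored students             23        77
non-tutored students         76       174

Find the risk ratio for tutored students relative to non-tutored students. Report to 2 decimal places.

risk, tutored students = 23/100 = 0.2300
risk, non-tutored students = 76/250 = 0.3040
RR = 0.2300 / 0.3040 = 0.76

0.76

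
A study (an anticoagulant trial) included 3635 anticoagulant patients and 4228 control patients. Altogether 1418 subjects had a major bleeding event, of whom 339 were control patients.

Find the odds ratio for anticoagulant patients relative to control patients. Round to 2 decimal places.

OR: 4.84

anticoagulant patients with the outcome: 1418 − 339 = 1079
anticoagulant patients without the outcome: 3635 − 1079 = 2556
control patients without the outcome: 4228 − 339 = 3889
OR = (1079 × 3889) / (2556 × 339) = 4196231/866484 ≈ 4.84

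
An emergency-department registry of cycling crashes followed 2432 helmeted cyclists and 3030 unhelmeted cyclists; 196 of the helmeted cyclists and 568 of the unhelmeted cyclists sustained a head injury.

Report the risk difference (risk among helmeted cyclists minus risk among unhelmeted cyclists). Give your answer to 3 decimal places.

risk, helmeted cyclists = 196/2432 = 0.0806
risk, unhelmeted cyclists = 568/3030 = 0.1875
risk difference = 0.0806 − 0.1875 = -0.107

RD: -0.107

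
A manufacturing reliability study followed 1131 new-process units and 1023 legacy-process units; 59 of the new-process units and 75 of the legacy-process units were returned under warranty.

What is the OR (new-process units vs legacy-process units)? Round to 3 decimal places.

OR = (59 × 948) / (1072 × 75) = 55932/80400 ≈ 0.696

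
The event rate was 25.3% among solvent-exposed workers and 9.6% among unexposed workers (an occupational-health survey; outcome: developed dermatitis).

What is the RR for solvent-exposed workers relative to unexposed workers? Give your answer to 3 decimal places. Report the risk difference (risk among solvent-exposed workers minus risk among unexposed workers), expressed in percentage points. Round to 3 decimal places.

RR = 2.635; RD = 15.700

RR = 0.2530 / 0.0960 = 2.635
risk difference = 0.2530 − 0.0960 = 0.1570 → 15.700 percentage points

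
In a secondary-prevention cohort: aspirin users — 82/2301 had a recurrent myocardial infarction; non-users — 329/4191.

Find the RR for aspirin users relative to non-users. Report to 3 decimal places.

0.454

risk, aspirin users = 82/2301 = 0.03564
risk, non-users = 329/4191 = 0.07850
RR = 0.03564 / 0.07850 = 0.454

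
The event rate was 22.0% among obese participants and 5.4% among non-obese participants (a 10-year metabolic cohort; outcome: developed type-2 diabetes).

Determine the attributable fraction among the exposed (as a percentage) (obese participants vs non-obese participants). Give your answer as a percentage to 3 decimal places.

AR% = (0.2200 − 0.0540) / 0.2200 = 0.7545 → 75.455%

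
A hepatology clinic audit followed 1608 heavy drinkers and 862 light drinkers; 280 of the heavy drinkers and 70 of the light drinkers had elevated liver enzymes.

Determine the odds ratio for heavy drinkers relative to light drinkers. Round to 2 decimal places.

OR = (280 × 792) / (1328 × 70) = 221760/92960 ≈ 2.39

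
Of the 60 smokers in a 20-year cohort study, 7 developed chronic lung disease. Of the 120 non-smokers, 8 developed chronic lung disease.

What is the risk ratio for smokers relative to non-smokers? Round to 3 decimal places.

RR: 1.750

risk, smokers = 7/60 = 0.1167
risk, non-smokers = 8/120 = 0.0667
RR = 0.1167 / 0.0667 = 1.750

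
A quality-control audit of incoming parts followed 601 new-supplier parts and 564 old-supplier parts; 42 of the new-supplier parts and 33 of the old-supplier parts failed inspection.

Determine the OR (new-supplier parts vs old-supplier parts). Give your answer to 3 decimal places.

odds, new-supplier parts = 42/559 = 0.0751
odds, old-supplier parts = 33/531 = 0.0621
OR = 0.0751 / 0.0621 = 1.209

OR ≈ 1.209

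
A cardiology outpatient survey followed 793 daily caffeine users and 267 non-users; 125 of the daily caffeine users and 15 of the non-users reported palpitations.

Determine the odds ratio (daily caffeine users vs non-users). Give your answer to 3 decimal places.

OR = (125 × 252) / (668 × 15) = 31500/10020 ≈ 3.144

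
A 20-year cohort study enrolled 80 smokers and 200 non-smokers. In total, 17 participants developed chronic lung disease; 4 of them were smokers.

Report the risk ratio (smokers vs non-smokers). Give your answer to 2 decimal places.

RR ≈ 0.77

smokers without the outcome: 80 − 4 = 76
non-smokers with the outcome: 17 − 4 = 13
non-smokers without the outcome: 200 − 13 = 187
risk, smokers = 4/80 = 0.0500
risk, non-smokers = 13/200 = 0.0650
RR = 0.0500 / 0.0650 = 0.77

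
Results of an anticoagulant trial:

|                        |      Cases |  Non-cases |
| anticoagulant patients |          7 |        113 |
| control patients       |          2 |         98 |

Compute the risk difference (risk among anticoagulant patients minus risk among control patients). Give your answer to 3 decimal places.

risk, anticoagulant patients = 7/120 = 0.05833
risk, control patients = 2/100 = 0.02000
risk difference = 0.05833 − 0.02000 = 0.038

RD: 0.038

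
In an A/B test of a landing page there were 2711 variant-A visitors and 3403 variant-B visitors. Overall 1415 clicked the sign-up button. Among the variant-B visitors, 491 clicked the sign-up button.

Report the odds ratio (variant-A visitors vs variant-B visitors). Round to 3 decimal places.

OR = 3.067

variant-A visitors with the outcome: 1415 − 491 = 924
variant-A visitors without the outcome: 2711 − 924 = 1787
variant-B visitors without the outcome: 3403 − 491 = 2912
OR = (924 × 2912) / (1787 × 491) = 2690688/877417 ≈ 3.067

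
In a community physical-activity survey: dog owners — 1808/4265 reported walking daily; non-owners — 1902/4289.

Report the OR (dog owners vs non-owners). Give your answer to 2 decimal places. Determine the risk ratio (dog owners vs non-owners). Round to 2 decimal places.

OR = (1808 × 2387) / (2457 × 1902) = 4315696/4673214 ≈ 0.92
risk, dog owners = 1808/4265 = 0.4239
risk, non-owners = 1902/4289 = 0.4435
RR = 0.4239 / 0.4435 = 0.96

OR = 0.92; RR = 0.96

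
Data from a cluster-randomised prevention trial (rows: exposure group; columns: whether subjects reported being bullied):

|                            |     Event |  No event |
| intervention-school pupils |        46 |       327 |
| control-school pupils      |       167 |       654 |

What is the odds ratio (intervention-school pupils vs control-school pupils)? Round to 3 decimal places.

OR = (46 × 654) / (327 × 167) = 30084/54609 ≈ 0.551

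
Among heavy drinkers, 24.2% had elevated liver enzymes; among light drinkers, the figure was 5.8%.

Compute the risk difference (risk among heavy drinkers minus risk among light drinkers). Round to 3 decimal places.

risk difference = 0.2420 − 0.0580 = 0.184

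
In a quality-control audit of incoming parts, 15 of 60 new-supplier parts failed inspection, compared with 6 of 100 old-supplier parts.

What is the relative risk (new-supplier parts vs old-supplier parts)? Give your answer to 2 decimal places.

risk, new-supplier parts = 15/60 = 0.2500
risk, old-supplier parts = 6/100 = 0.0600
RR = 0.2500 / 0.0600 = 4.17

4.17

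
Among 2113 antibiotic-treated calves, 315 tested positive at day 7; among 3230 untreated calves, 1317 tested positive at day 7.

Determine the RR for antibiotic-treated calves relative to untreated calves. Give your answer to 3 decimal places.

0.366

risk, antibiotic-treated calves = 315/2113 = 0.1491
risk, untreated calves = 1317/3230 = 0.4077
RR = 0.1491 / 0.4077 = 0.366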